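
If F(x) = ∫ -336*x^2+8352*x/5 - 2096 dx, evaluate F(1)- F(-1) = -4416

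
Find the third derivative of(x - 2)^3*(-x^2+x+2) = -60*x^2 + 168*x - 96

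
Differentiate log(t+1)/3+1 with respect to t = 1/(3*t + 3)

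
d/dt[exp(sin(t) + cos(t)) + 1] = sqrt(2)*exp(sin(t))*exp(cos(t))*cos(t + pi/4)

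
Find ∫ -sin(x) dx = cos(x) + C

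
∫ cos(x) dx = sin(x) + C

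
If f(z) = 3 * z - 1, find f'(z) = 3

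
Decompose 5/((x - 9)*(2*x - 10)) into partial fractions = -5/(8*(x - 5)) + 5/(8*(x - 9))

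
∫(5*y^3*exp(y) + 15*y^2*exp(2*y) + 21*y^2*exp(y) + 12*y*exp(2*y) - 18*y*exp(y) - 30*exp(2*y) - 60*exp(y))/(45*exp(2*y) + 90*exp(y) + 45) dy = (5*y^3 + 6*y^2 - 30*y - 30)*exp(y)/(45*(exp(y) + 1)) + C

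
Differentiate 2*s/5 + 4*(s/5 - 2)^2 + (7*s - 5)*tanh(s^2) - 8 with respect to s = 14*s^2/cosh(s^2)^2 + 8*s/25 - 10*s/cosh(s^2)^2 + 7*tanh(s^2) - 14/5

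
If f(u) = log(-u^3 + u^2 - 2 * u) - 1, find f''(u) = (-3*u^4 + 4*u^3 - 2*u^2 + 4*u - 4)/(u^6 - 2*u^5 + 5*u^4 - 4*u^3 + 4*u^2)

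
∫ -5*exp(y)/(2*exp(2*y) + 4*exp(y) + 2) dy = (3*exp(y) + 8)/(2*(exp(y) + 1)) + C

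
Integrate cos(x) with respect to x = sin(x) + C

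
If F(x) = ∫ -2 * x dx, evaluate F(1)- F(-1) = 0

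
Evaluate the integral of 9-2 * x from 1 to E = -(4 - E)^2 + E + 8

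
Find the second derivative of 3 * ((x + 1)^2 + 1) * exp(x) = 3*x^2*exp(x) + 18*x*exp(x) + 24*exp(x)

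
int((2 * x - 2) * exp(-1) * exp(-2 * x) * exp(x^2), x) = exp(x^2 - 2*x - 1) + C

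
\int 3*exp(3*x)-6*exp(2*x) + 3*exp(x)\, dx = (exp(x) - 1)^3 + C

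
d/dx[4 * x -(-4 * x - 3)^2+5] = -32*x - 20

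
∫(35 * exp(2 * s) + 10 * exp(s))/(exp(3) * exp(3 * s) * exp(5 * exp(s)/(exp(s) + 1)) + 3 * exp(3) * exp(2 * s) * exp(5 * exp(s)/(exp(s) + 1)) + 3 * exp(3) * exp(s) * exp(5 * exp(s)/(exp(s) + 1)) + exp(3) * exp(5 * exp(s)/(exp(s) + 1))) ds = -(8*exp(s) + 3)*exp(-(8*exp(s) + 3)/(exp(s) + 1))/(exp(s) + 1) + C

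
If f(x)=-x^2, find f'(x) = -2*x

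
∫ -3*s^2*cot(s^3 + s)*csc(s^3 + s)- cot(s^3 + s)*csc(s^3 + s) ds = csc(s^3 + s) + C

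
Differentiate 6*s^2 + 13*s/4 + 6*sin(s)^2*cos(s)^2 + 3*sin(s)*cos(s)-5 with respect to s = 12*s + 3*sin(4*s) + 3*cos(2*s) + 13/4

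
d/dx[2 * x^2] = 4*x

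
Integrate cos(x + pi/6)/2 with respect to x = sin(x + pi/6)/2 + C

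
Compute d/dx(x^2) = 2*x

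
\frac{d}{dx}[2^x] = 2^x*log(2)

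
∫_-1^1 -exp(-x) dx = -E + exp(-1)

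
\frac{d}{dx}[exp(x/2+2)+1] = exp(x/2 + 2)/2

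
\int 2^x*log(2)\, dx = 2^x + C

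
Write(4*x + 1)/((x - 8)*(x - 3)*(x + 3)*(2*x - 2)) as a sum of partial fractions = 1/(48*(x + 3)) + 5/(112*(x - 1)) - 13/(120*(x - 3)) + 3/(70*(x - 8))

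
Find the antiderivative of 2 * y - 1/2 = y^2 - y/2 + C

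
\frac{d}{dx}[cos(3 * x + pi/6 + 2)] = -3*sin(3*x + pi/6 + 2)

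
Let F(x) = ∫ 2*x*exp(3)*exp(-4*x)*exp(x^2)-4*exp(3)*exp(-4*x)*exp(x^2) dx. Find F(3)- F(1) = 0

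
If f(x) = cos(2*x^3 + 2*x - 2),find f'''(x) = 216*x^6*sin(2*(x^3 + x - 1)) + 216*x^4*sin(2*(x^3 + x - 1)) - 216*x^3*cos(2*(x^3 + x - 1)) + 72*x^2*sin(2*(x^3 + x - 1)) - 72*x*cos(2*(x^3 + x - 1)) - 4*sin(2*(x^3 + x - 1))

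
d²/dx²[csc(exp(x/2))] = (-exp(x/2)*cos(exp(x/2))/sin(exp(x/2)) - exp(x) + 2*exp(x)/sin(exp(x/2))^2)/(4*sin(exp(x/2)))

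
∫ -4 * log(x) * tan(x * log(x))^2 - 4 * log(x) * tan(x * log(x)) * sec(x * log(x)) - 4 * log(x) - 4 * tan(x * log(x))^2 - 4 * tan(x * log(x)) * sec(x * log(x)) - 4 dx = -4*tan(x*log(x)) - 4/cos(x*log(x)) + C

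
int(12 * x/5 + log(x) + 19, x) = x*(6*x + 5*log(x) + 90)/5 + C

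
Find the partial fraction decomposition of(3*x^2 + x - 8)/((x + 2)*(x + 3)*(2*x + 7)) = 101/(3*(2*x + 7)) - 16/(x + 3) + 2/(3*(x + 2))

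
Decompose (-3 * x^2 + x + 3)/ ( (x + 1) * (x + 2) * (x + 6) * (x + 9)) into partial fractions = 83/(56*(x + 9)) - 37/(20*(x + 6)) + 11/(28*(x + 2)) - 1/(40*(x + 1))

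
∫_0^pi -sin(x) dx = -2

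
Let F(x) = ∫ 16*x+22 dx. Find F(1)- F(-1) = 44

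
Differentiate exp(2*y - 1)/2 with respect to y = exp(2*y - 1)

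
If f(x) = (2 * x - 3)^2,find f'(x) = 8*x - 12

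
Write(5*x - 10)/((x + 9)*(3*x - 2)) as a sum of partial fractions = -20/(29*(3*x - 2)) + 55/(29*(x + 9))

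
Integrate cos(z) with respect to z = sin(z) + C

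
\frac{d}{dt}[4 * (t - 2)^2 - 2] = 8*t - 16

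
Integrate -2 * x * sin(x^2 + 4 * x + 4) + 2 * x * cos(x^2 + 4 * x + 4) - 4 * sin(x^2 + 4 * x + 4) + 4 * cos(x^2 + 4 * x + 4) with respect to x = sin((x + 2)^2) + cos((x + 2)^2) + C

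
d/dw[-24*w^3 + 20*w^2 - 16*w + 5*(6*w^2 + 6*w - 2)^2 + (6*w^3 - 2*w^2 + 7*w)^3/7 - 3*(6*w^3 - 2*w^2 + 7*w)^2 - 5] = 1944*w^8/7 - 1728*w^7/7 + 828*w^6 - 7608*w^5/7 + 1050*w^4 - 504*w^3 + 1407*w^2 - 134*w - 136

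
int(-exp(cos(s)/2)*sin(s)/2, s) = exp(cos(s)/2) + C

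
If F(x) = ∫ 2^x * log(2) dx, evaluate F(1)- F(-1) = 3/2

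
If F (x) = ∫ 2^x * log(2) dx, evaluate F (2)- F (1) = 2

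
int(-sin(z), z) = cos(z) + C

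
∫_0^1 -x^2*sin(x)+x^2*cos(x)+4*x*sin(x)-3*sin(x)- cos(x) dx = -1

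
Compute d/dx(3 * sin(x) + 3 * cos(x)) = -3*sin(x) + 3*cos(x)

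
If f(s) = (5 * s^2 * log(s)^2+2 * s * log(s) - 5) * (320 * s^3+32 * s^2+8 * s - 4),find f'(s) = 8000*s^4*log(s)^2 + 3200*s^4*log(s) + 640*s^3*log(s)^2 + 2880*s^3*log(s) + 640*s^3 + 120*s^2*log(s)^2 + 272*s^2*log(s) - 4736*s^2 - 40*s*log(s)^2 - 8*s*log(s) - 304*s - 8*log(s) - 48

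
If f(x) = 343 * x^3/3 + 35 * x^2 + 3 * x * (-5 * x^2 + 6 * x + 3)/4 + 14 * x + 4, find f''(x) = 1327*x/2 + 79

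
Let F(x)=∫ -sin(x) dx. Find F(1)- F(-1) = 0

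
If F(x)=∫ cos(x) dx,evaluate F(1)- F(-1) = 2*sin(1)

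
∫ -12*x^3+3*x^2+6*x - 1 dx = -3*x^4 + x^3 + 3*x^2 - x + C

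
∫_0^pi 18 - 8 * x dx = -(-4 + 2*pi)^2 + 2*pi + 16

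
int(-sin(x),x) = cos(x) + C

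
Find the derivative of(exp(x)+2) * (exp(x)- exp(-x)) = (2*exp(3*x) + 2*exp(2*x) + 2)*exp(-x)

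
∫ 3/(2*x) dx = 3*log(x)/2 + C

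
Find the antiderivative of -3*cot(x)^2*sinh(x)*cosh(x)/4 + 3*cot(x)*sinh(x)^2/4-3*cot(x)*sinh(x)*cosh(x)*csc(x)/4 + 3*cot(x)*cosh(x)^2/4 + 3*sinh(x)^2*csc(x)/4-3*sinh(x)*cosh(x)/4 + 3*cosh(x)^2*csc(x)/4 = 3*(cot(x) + csc(x))*sinh(2*x)/8 + C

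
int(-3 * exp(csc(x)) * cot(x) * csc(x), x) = 3*exp(csc(x)) + C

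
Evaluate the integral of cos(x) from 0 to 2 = sin(2)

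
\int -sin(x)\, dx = cos(x) + C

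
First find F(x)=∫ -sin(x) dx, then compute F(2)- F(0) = -1 + cos(2)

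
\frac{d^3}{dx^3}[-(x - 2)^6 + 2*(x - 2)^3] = -120*x^3 + 720*x^2 - 1440*x + 972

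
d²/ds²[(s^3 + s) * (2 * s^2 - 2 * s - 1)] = 40*s^3 - 24*s^2 + 6*s - 4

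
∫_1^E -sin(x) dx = cos(E) - cos(1)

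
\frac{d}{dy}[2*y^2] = 4*y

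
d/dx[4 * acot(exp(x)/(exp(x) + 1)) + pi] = -4*exp(x)/(2*exp(2*x) + 2*exp(x) + 1)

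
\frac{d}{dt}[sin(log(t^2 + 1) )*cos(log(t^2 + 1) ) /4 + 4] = (-2*t*sin(log(t^2 + 1))^2 + t)/(2*t^2 + 2)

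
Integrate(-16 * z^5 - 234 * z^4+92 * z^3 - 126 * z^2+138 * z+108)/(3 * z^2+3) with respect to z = -2*z*(2*z - 3)*(z^2 + 21*z + 18)/3 + 5*log(z^2 + 1) + C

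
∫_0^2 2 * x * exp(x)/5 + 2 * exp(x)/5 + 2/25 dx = 4/25 + 4*exp(2)/5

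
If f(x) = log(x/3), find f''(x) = -1/x^2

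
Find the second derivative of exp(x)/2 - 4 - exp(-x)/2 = (exp(2*x) - 1)*exp(-x)/2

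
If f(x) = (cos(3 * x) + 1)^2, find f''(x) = -18*cos(3*x) - 18*cos(6*x)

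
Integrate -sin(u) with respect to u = cos(u) + C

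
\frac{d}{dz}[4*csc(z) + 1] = -4*cot(z)*csc(z)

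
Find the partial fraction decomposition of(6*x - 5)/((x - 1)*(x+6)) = 41/(7*(x + 6)) + 1/(7*(x - 1))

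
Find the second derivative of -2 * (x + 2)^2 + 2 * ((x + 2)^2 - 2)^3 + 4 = 60*x^4 + 480*x^3 + 1296*x^2 + 1344*x + 428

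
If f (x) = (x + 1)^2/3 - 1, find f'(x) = 2*x/3 + 2/3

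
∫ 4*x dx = 2*x^2 + C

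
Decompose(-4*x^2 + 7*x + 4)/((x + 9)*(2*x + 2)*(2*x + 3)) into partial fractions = 31/(15*(2*x + 3)) - 383/(240*(x + 9)) - 7/(16*(x + 1))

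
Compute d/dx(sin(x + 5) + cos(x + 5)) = -sin(x + 5) + cos(x + 5)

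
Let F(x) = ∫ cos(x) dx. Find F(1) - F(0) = sin(1)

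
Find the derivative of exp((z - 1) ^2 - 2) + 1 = 2*z*exp(z^2 - 2*z - 1) - 2*exp(z^2 - 2*z - 1)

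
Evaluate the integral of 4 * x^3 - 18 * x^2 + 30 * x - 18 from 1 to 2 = 0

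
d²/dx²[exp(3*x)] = 9*exp(3*x)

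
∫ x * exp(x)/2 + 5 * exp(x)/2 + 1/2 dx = (x + 4)*(exp(x) + 1)/2 + C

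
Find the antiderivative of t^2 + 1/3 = t^3/3 + t/3 + C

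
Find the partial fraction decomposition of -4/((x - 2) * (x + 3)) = 4/(5*(x + 3)) - 4/(5*(x - 2))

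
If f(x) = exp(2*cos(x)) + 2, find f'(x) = -2*exp(2*cos(x))*sin(x)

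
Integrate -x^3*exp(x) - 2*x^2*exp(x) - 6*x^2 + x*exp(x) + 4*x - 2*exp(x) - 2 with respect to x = -(exp(x) + 2)*(x^3 - x^2 + x + 1) + C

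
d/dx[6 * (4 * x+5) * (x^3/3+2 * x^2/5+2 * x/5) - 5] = 32*x^3 + 294*x^2/5 + 216*x/5 + 12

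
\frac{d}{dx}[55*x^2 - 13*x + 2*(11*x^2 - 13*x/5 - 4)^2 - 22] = 968*x^3 - 1716*x^2/5 - 5374*x/25 + 143/5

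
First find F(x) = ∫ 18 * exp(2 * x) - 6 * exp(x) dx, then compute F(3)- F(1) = -(-1 + 3*E)^2 + (-1 + 3*exp(3))^2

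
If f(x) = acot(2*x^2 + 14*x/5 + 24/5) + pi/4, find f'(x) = (-100*x - 70)/(100*x^4 + 280*x^3 + 676*x^2 + 672*x + 601)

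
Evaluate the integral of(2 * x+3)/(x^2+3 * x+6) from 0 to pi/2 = -log(6) + log(pi^2/4 + 3*pi/2 + 6)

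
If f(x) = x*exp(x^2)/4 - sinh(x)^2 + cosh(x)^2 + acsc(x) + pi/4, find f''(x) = (2*x^8*exp(x^2) - x^6*exp(x^2) - 4*x^4*exp(x^2) + 4*x^2*sqrt(1 - 1/x^2) + 3*x^2*exp(x^2) - 2*sqrt(1 - 1/x^2))/(2*x^5 - 4*x^3 + 2*x)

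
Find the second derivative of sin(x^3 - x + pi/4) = -9*x^4*sin(x^3 - x + pi/4) + 6*x^2*sin(x^3 - x + pi/4) + 6*x*cos(x^3 - x + pi/4) - sin(x^3 - x + pi/4)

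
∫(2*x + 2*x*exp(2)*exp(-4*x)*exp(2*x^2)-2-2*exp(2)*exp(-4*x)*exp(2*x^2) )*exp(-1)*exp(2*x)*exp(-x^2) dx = 2*sinh((x - 1)^2) + C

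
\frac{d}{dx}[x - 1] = 1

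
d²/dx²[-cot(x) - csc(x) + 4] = 1/sin(x) - 2*cos(x)/sin(x)^3 - 2/sin(x)^3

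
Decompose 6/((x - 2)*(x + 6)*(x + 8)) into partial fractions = 3/(10*(x + 8)) - 3/(8*(x + 6)) + 3/(40*(x - 2))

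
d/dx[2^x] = 2^x*log(2)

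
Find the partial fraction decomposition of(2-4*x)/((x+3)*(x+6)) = -26/(3*(x + 6)) + 14/(3*(x + 3))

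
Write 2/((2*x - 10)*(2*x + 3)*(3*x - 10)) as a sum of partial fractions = -9/(145*(3*x - 10)) + 4/(377*(2*x + 3)) + 1/(65*(x - 5))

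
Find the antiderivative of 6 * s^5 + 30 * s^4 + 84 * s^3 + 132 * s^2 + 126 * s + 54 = s^6 + 6*s^5 + 21*s^4 + 44*s^3 + 63*s^2 + 54*s + C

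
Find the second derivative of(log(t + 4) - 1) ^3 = (-3*log(t + 4)^2 + 12*log(t + 4) - 9)/(t^2 + 8*t + 16)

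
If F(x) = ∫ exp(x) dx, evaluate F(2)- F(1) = -E + exp(2)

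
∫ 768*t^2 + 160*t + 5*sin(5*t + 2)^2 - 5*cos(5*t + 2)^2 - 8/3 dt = 256*t^3 + 80*t^2 - 8*t/3 - sin(10*t + 4)/2 + C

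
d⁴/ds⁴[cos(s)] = cos(s)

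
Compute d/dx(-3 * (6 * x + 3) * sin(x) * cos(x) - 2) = -18*x*cos(2*x) - 9*sqrt(2)*sin(2*x + pi/4)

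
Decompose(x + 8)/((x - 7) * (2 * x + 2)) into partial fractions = -7/(16*(x + 1)) + 15/(16*(x - 7))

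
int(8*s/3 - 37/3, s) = 4*s^2/3 - 37*s/3 + C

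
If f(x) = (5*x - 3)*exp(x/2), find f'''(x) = 5*x*exp(x/2)/8 + 27*exp(x/2)/8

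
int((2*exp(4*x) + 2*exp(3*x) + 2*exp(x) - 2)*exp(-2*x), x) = 4*(sinh(x) + 1)*sinh(x) + C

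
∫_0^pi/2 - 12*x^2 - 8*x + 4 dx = -pi^3/2 - pi^2 + 2*pi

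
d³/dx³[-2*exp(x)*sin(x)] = -4*sqrt(2)*exp(x)*cos(x + pi/4)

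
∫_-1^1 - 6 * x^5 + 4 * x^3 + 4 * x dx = 0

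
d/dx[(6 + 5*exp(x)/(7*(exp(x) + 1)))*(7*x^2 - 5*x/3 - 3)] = (105*x^2*exp(x) + 1974*x*exp(2*x) + 3713*x*exp(x) + 1764*x - 235*exp(2*x) - 490*exp(x) - 210)/(21*exp(2*x) + 42*exp(x) + 21)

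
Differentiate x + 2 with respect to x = 1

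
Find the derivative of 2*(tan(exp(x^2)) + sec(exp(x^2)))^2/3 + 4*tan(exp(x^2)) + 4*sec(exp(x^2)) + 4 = 8*x*(sin(exp(x^2))^2/(3*cos(exp(x^2))) + sin(exp(x^2)) + 2*sin(exp(x^2))/(3*cos(exp(x^2))) + 1 + 1/(3*cos(exp(x^2))))*exp(x^2)/cos(exp(x^2))^2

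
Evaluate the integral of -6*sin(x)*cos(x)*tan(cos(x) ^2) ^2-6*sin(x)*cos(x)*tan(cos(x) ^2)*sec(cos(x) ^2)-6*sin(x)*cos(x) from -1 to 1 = 0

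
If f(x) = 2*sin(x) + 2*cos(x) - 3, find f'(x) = -2*sin(x) + 2*cos(x)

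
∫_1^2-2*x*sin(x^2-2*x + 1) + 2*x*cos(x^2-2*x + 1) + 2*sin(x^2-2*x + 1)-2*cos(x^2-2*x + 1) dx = -1 + cos(1) + sin(1)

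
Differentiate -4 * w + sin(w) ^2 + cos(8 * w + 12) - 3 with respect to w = sin(2*w) - 8*sin(8*w + 12) - 4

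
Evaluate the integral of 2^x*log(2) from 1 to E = -2 + 2^E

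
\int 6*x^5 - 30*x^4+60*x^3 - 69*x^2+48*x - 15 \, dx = x^6 - 6*x^5 + 15*x^4 - 23*x^3 + 24*x^2 - 15*x + C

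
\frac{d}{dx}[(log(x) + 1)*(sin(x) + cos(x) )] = sqrt(2)*(x*log(x)*cos(x + pi/4) + x*cos(x + pi/4) + sin(x + pi/4))/x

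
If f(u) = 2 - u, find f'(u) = -1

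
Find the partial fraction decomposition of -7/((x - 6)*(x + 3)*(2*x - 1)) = 4/(11*(2*x - 1)) - 1/(9*(x + 3)) - 7/(99*(x - 6))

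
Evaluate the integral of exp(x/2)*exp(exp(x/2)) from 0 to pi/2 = -2*E + 2*exp(exp(pi/4))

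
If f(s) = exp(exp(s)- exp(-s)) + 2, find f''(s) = (exp(exp(s) - exp(-s)) - exp(s + exp(s) - exp(-s)) + 2*exp(2*s + exp(s) - exp(-s)) + exp(3*s + exp(s) - exp(-s)) + exp(4*s + exp(s) - exp(-s)))*exp(-2*s)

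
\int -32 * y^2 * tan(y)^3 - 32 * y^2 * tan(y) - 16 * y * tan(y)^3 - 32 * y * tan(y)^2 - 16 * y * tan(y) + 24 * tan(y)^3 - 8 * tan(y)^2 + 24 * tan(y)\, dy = (-16*y^2 - 8*y + 12)*tan(y)^2 + C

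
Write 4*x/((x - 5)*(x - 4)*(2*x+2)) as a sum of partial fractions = -1/(15*(x + 1)) - 8/(5*(x - 4)) + 5/(3*(x - 5))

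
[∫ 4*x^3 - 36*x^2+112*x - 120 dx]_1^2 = -21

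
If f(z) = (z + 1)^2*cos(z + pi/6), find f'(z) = -z^2*sin(z + pi/6) - 2*z*sin(z + pi/6) + 2*z*cos(z + pi/6) - sin(z + pi/6) + 2*cos(z + pi/6)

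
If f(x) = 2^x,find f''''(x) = 2^x*log(2)^4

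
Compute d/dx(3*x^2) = 6*x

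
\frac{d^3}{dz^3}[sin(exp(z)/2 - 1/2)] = (-exp(2*z)*cos(exp(z)/2 - 1/2) - 6*exp(z)*sin(exp(z)/2 - 1/2) + 4*cos(exp(z)/2 - 1/2))*exp(z)/8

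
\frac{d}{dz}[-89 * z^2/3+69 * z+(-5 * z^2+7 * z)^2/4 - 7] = 25*z^3 - 105*z^2/2 - 209*z/6 + 69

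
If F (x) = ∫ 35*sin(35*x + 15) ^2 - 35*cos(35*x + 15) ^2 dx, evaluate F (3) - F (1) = -sin(240)/2 + sin(100)/2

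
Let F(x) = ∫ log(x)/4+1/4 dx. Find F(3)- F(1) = 3*log(3)/4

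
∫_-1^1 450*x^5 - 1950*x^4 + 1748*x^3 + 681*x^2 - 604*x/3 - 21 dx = -368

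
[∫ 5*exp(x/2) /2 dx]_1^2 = -5*exp(1/2) + 5*E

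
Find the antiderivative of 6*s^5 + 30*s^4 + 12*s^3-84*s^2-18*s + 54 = s^6 + 6*s^5 + 3*s^4 - 28*s^3 - 9*s^2 + 54*s + C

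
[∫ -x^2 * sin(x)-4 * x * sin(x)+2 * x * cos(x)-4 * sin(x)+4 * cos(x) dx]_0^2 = 16*cos(2) - 4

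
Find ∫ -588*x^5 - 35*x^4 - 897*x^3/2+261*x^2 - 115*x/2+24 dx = -98*x^6 - 7*x^5 - 897*x^4/8 + 87*x^3 - 115*x^2/4 + 24*x + C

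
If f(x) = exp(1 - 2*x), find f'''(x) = -8*exp(1 - 2*x)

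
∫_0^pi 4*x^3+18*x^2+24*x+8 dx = (2 + pi)^2*(2*pi + pi^2)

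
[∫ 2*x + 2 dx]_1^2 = 5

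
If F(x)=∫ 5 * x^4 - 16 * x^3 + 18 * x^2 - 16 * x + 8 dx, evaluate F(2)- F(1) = -3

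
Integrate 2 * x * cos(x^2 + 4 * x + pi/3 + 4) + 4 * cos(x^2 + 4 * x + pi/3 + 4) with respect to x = sin((x + 2)^2 + pi/3) + C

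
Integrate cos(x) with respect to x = sin(x) + C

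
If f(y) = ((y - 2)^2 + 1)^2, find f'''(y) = 24*y - 48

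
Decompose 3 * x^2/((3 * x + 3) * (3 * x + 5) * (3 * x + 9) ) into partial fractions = -25/(24*(3*x + 5)) + 3/(8*(x + 3)) + 1/(12*(x + 1))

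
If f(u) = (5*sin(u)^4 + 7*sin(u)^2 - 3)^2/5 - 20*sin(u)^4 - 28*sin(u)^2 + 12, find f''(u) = -320*sin(u)^8 - 224*sin(u)^6 + 3396*sin(u)^4/5 - 244*sin(u)^2/5 - 364/5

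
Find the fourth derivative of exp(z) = exp(z)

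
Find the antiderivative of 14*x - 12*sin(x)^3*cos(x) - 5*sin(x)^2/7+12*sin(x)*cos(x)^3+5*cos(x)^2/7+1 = 7*x^2 + x + 5*sin(2*x)/14 - 3*cos(4*x)/4 + C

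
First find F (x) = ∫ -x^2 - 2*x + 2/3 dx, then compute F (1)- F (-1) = 2/3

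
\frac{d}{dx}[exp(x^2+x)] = 2*x*exp(x^2 + x) + exp(x^2 + x)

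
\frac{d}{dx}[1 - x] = -1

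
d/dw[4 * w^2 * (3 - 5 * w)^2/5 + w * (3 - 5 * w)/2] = 80*w^3 - 72*w^2 + 47*w/5 + 3/2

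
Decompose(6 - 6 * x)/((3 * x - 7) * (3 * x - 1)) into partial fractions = -2/(3*(3*x - 1)) - 4/(3*(3*x - 7))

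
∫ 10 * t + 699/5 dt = 5*t^2 + 699*t/5 + C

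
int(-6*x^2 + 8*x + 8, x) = -2*x^3 + 4*x^2 + 8*x + C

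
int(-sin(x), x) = cos(x) + C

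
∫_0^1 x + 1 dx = 3/2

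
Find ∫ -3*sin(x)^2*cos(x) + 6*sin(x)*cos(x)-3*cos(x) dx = -(sin(x) - 1)^3 + C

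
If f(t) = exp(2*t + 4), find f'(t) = 2*exp(2*t + 4)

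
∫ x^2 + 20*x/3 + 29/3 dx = x^3/3 + 10*x^2/3 + 29*x/3 + C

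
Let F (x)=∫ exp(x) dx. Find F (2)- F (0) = -1 + exp(2)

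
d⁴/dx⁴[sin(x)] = sin(x)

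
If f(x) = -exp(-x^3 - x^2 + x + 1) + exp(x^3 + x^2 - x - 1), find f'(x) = (3*x^2*exp(2*x^3 + 2*x^2 - 2*x - 2) + 3*x^2 + 2*x*exp(2*x^3 + 2*x^2 - 2*x - 2) + 2*x - exp(2*x^3 + 2*x^2 - 2*x - 2) - 1)*exp(-x^3 - x^2 + x + 1)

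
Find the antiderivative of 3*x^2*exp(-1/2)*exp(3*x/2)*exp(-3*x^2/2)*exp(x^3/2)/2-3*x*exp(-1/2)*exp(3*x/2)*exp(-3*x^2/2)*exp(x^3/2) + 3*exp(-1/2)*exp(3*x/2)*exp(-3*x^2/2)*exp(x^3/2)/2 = exp((x - 1)^3/2) + C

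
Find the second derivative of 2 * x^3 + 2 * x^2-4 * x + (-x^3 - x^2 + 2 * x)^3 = -72*x^7 - 168*x^6 + 126*x^5 + 330*x^4 - 120*x^3 - 144*x^2 + 60*x + 4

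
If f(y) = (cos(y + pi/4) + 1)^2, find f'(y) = -2*sin(y + pi/4) - cos(2*y)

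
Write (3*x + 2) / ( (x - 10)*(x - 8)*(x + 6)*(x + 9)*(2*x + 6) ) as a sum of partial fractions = -25/(11628*(x + 9)) + 1/(252*(x + 6)) - 7/(5148*(x + 3)) - 13/(5236*(x - 8)) + 1/(494*(x - 10))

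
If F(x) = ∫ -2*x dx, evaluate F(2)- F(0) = -4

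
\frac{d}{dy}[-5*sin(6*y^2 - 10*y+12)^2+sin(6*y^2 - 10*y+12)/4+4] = -60*y*sin(12*y^2 - 20*y + 24) + 3*y*cos(6*y^2 - 10*y + 12) + 50*sin(12*y^2 - 20*y + 24) - 5*cos(6*y^2 - 10*y + 12)/2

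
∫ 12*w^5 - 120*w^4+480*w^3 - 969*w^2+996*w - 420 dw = 2*w^6 - 24*w^5 + 120*w^4 - 323*w^3 + 498*w^2 - 420*w + C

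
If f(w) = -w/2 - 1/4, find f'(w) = -1/2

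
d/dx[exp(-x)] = -exp(-x)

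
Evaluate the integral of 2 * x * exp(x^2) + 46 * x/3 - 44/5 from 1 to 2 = -E + 71/5 + exp(4)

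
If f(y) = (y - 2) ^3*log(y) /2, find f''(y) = (6*y^3*log(y) + 5*y^3 - 12*y^2*log(y) - 18*y^2 + 12*y + 8)/(2*y^2)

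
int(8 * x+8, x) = 4*x^2 + 8*x + C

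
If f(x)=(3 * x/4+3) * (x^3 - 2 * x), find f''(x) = 9*x^2 + 18*x - 3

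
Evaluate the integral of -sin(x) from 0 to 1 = -1 + cos(1)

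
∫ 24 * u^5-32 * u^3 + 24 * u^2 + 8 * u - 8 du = 4*u^6 - 8*u^4 + 8*u^3 + 4*u^2 - 8*u + C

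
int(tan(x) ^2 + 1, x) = tan(x) + C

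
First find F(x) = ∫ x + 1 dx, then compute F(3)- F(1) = 6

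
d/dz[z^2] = 2*z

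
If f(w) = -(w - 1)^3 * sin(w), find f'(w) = (w - 1)^2*(-w*cos(w) - 3*sin(w) + cos(w))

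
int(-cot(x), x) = log(csc(x)) + C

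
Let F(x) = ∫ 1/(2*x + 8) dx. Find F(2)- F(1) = -log(5/2)/2 + log(3)/2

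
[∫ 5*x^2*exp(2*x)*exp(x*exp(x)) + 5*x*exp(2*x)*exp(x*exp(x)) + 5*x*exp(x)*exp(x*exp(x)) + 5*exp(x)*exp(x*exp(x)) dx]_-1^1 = 5*exp(-1 - exp(-1)) + 5*exp(1 + E)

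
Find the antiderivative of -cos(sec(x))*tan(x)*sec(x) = -sin(sec(x)) + C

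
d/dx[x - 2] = 1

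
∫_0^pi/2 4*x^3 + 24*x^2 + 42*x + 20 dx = -3*(pi/2 + 2)^2 - 4 + (pi/2 + 2)^4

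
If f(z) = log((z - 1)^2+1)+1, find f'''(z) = (4*z^3 - 12*z^2 + 8)/(z^6 - 6*z^5 + 18*z^4 - 32*z^3 + 36*z^2 - 24*z + 8)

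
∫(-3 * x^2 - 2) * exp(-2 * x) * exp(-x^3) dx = exp(-x*(x^2 + 2)) + C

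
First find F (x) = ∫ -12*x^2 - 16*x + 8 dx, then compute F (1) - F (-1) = 8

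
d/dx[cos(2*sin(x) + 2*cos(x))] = 2*sin(x)*sin(2*sin(x) + 2*cos(x)) - 2*sin(2*sin(x) + 2*cos(x))*cos(x)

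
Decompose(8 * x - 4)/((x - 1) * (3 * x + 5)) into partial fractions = 13/(2*(3*x + 5)) + 1/(2*(x - 1))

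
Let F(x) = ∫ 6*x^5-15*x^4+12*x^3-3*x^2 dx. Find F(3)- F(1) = 216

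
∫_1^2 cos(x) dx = -sin(1) + sin(2)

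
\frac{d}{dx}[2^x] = 2^x*log(2)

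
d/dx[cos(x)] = -sin(x)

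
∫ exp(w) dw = exp(w) + C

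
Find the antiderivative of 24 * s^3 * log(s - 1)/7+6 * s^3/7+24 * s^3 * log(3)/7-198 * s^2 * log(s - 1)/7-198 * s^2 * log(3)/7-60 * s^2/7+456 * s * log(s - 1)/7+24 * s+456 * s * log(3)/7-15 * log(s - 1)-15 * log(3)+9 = 3*(s - 1)*(2*s^3 - 20*s^2 + 56*s + 21)*log(3*s - 3)/7 + C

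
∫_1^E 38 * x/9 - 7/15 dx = -74/45 - 7*E/15 + 19*exp(2)/9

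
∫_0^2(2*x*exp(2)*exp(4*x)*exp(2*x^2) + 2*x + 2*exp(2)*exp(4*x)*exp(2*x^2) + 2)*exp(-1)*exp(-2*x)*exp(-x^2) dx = -E - exp(-9) + exp(-1) + exp(9)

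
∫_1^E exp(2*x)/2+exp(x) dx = -(1 + E/2)^2 + (1 + exp(E)/2)^2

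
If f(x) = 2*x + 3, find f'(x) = 2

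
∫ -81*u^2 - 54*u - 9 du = -27*u^3 - 27*u^2 - 9*u + C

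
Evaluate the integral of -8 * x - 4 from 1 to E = -4*exp(2) - 4*E + 8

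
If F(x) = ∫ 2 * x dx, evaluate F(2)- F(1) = 3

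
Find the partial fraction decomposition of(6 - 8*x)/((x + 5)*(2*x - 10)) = -23/(10*(x + 5)) - 17/(10*(x - 5))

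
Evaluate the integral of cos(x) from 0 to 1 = sin(1)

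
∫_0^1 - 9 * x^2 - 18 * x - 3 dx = -15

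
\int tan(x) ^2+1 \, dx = tan(x) + C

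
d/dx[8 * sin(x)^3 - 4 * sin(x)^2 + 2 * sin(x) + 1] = 2*(-4*sin(x) - 12*cos(x)^2 + 13)*cos(x)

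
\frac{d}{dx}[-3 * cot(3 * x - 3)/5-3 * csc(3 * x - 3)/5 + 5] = 9*cot(3*x - 3)^2/5 + 9*cot(3*x - 3)*csc(3*x - 3)/5 + 9/5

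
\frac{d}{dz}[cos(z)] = -sin(z)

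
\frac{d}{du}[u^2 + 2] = 2*u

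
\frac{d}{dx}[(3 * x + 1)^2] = 18*x + 6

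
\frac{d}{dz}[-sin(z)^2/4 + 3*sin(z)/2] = (3 - sin(z))*cos(z)/2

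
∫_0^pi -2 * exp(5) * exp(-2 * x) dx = -exp(5) + exp(5 - 2*pi)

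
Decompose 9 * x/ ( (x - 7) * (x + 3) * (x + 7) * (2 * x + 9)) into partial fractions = -108/(115*(2*x + 9)) + 9/(40*(x + 7)) + 9/(40*(x + 3)) + 9/(460*(x - 7))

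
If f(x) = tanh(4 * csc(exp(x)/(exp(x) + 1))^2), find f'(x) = -8*exp(x)*cos(exp(x)/(exp(x) + 1))/((exp(2*x) + 2*exp(x) + 1)*sin(exp(x)/(exp(x) + 1))^3*cosh(4/sin(exp(x)/(exp(x) + 1))^2)^2)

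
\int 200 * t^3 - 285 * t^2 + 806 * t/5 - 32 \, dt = 50*t^4 - 95*t^3 + 403*t^2/5 - 32*t + C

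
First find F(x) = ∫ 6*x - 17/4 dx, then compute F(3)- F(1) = 31/2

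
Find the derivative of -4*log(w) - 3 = -4/w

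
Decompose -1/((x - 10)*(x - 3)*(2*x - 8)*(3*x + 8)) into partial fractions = 27/(25840*(3*x + 8)) - 1/(238*(x - 3)) + 1/(240*(x - 4)) - 1/(3192*(x - 10))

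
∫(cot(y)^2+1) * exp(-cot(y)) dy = exp(-cot(y)) + C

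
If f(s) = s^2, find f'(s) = 2*s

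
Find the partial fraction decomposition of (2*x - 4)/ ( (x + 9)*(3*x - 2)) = -8/(29*(3*x - 2)) + 22/(29*(x + 9))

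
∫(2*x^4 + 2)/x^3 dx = (x^4 - 1)/x^2 + C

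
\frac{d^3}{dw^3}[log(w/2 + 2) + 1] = 2/(w^3 + 12*w^2 + 48*w + 64)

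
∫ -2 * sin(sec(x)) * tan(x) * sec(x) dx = 2*cos(sec(x)) + C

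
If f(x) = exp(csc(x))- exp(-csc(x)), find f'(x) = -(exp(2/sin(x)) + 1)*exp(-csc(x))*cos(x)/sin(x)^2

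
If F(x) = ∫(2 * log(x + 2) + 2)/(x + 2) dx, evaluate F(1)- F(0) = -(log(2) + 1)^2 + (1 + log(3))^2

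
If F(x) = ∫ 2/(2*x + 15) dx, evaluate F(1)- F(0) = -log(5) + log(17/3)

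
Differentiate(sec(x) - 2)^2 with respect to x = 2*(-2 + 1/cos(x))*sin(x)/cos(x)^2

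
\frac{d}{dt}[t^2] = 2*t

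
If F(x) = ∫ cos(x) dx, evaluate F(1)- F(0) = sin(1)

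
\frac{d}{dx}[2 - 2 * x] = -2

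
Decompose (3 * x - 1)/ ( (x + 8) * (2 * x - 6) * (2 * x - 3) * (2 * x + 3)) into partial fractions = -11/(702*(2*x + 3)) - 7/(342*(2*x - 3)) + 25/(5434*(x + 8)) + 4/(297*(x - 3))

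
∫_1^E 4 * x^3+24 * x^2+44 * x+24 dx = -64 + (-1 + (2 + E)^2)^2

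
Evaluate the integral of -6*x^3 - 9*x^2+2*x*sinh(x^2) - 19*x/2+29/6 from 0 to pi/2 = -19*pi^2/16 - 3*pi^3/8 - 3*pi^4/32 - 1 + cosh(pi^2/4) + 29*pi/12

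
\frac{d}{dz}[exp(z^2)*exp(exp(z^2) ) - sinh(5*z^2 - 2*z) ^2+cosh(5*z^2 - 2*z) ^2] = 2*z*exp(z^2 + exp(z^2)) + 2*z*exp(2*z^2 + exp(z^2))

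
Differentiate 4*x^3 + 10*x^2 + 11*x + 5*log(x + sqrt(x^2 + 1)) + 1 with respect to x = (12*x^4 + 12*x^3*sqrt(x^2 + 1) + 20*x^3 + 20*x^2*sqrt(x^2 + 1) + 23*x^2 + 11*x*sqrt(x^2 + 1) + 25*x + 5*sqrt(x^2 + 1) + 11)/(x^2 + x*sqrt(x^2 + 1) + 1)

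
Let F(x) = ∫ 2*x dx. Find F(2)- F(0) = 4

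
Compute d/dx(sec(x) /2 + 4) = tan(x)*sec(x)/2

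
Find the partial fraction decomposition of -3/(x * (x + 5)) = 3/(5*(x + 5)) - 3/(5*x)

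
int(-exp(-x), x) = exp(-x) + C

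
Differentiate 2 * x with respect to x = 2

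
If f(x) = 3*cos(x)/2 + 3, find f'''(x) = 3*sin(x)/2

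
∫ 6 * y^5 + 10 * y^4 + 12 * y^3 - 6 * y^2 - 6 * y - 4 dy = y^6 + 2*y^5 + 3*y^4 - 2*y^3 - 3*y^2 - 4*y + C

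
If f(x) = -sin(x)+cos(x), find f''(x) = sin(x) - cos(x)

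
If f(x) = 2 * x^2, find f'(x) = 4*x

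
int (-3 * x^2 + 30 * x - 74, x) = -x^3 + 15*x^2 - 74*x + C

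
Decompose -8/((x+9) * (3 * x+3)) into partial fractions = 1/(3*(x + 9)) - 1/(3*(x + 1))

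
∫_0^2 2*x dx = 4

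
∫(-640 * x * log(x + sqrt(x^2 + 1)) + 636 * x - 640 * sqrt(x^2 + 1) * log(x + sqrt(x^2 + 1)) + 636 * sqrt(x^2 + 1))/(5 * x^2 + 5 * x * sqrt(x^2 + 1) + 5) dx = 4*(159 - 80*log(x + sqrt(x^2 + 1)))*log(x + sqrt(x^2 + 1))/5 + C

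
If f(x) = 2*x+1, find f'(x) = 2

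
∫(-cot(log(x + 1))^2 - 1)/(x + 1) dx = cot(log(x + 1)) + C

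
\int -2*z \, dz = -z^2 + C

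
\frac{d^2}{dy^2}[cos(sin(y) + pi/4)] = sin(y)*sin(sin(y) + pi/4) - cos(y)^2*cos(sin(y) + pi/4)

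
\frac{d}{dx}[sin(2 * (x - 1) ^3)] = 6*(x - 1)^2*cos(2*x^3 - 6*x^2 + 6*x - 2)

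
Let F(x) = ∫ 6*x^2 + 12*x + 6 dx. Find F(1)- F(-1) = 16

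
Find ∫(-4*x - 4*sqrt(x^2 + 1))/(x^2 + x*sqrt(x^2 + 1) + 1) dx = -4*log(x + sqrt(x^2 + 1)) + C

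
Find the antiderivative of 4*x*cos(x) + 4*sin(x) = 4*x*sin(x) + C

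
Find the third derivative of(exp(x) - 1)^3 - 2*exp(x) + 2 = 27*exp(3*x) - 24*exp(2*x) + exp(x)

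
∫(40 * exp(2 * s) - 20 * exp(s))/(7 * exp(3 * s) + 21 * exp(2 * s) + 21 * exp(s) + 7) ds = 2*(17*exp(2*s) + 14*exp(s) + 12)/(7*(exp(2*s) + 2*exp(s) + 1)) + C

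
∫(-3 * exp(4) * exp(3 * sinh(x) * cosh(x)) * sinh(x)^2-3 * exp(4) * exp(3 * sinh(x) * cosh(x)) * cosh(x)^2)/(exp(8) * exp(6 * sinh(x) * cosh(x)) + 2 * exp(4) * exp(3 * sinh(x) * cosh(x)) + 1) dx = 1/(exp(3*sinh(2*x)/2 + 4) + 1) + C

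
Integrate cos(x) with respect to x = sin(x) + C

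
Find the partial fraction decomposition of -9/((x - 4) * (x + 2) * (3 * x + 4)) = 81/(32*(3*x + 4)) - 3/(4*(x + 2)) - 3/(32*(x - 4))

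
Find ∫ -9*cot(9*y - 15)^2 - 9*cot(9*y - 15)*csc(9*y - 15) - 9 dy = cot(9*y - 15) + csc(9*y - 15) + C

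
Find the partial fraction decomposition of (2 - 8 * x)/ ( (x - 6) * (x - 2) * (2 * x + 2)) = 5/(21*(x + 1)) + 7/(12*(x - 2)) - 23/(28*(x - 6))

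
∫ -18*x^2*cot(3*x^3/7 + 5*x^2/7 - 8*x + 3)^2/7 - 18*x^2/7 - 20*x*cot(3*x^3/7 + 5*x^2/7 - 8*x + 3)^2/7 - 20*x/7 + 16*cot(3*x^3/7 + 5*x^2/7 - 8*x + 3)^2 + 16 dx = 2*cot(3*x^3/7 + 5*x^2/7 - 8*x + 3) + C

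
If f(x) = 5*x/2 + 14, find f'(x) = 5/2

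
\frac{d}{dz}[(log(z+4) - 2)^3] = (3*log(z + 4)^2 - 12*log(z + 4) + 12)/(z + 4)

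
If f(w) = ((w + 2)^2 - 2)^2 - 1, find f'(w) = 4*w^3 + 24*w^2 + 40*w + 16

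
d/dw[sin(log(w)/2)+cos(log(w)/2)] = sqrt(2)*cos(log(w)/2 + pi/4)/(2*w)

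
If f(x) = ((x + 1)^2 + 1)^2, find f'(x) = 4*x^3 + 12*x^2 + 16*x + 8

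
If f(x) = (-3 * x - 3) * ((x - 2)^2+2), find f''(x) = 18 - 18*x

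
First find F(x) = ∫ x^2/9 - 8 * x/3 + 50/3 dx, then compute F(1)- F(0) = 415/27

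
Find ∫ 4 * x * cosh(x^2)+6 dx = 6*x + 2*sinh(x^2) + C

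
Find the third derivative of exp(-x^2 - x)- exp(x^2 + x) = (-8*x^3*exp(2*x^2 + 2*x) - 8*x^3 - 12*x^2*exp(2*x^2 + 2*x) - 12*x^2 - 18*x*exp(2*x^2 + 2*x) + 6*x - 7*exp(2*x^2 + 2*x) + 5)*exp(-x^2 - x)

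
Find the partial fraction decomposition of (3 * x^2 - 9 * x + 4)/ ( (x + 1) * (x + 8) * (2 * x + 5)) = -181/(33*(2*x + 5)) + 268/(77*(x + 8)) + 16/(21*(x + 1))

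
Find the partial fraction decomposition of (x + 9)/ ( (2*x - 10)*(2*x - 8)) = -13/(4*(x - 4)) + 7/(2*(x - 5))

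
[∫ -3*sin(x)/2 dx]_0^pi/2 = -3/2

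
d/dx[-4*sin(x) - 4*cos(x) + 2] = 4*sin(x) - 4*cos(x)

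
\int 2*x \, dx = x^2 + C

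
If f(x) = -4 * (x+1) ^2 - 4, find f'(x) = -8*x - 8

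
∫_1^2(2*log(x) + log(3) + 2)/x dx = -2*log(3) + (log(2) + 2)*log(6)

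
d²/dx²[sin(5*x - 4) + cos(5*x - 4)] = -25*sqrt(2)*cos(-5*x + pi/4 + 4)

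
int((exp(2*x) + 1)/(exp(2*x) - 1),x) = log(sinh(x)) + C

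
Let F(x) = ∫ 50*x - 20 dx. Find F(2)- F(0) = 60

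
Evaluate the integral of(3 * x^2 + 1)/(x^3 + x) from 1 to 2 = -log(4) + log(20)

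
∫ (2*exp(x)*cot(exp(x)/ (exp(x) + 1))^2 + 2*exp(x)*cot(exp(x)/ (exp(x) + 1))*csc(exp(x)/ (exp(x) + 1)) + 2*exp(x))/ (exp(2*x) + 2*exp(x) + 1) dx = -2*cot(exp(x)/(exp(x) + 1)) - 2*csc(exp(x)/(exp(x) + 1)) + C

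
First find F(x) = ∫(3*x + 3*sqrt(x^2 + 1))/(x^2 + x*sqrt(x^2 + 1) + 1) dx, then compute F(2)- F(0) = 3*log(2 + sqrt(5))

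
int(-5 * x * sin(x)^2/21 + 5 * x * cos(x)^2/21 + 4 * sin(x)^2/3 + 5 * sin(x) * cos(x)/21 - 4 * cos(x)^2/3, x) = (5*x - 28)*sin(2*x)/42 + C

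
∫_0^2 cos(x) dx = sin(2)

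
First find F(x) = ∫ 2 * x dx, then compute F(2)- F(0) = 4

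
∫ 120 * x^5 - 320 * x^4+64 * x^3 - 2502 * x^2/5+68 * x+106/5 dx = 20*x^6 - 64*x^5 + 16*x^4 - 834*x^3/5 + 34*x^2 + 106*x/5 + C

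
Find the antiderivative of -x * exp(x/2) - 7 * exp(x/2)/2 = (-2*x - 3)*exp(x/2) + C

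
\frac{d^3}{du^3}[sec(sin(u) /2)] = (6*sin(u) - 12*sin(u)/cos(sin(u)/2)^2 - sin(sin(u)/2)*cos(u)^2/cos(sin(u)/2) + 6*sin(sin(u)/2)*cos(u)^2/cos(sin(u)/2)^3 - 4*sin(sin(u)/2)/cos(sin(u)/2))*cos(u)/(8*cos(sin(u)/2))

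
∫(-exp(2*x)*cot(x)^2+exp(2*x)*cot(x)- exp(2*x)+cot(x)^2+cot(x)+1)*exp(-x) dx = 2*cot(x)*sinh(x) + C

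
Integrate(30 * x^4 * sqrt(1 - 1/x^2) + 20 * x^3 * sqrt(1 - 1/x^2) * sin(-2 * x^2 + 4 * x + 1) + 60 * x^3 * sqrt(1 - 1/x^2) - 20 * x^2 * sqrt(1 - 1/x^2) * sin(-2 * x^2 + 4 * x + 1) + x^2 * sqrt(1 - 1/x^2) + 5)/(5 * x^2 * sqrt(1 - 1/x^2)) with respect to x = 2*x^3 + 6*x^2 + x/5 + cos(-2*x^2 + 4*x + 1) + asec(x) + C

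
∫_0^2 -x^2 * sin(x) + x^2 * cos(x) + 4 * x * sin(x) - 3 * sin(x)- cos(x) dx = -1 + cos(2) + sin(2)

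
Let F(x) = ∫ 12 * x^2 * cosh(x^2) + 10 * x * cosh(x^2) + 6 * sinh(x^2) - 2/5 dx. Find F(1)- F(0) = -2/5 + 11*sinh(1)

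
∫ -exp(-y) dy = exp(-y) + C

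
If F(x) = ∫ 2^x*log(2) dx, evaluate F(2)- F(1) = 2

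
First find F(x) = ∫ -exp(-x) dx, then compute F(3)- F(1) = -exp(-1) + exp(-3)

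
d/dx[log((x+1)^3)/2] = 3/(2*x + 2)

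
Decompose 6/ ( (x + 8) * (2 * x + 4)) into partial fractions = -1/(2*(x + 8)) + 1/(2*(x + 2))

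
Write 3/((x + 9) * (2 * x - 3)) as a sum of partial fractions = 2/(7*(2*x - 3)) - 1/(7*(x + 9))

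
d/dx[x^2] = 2*x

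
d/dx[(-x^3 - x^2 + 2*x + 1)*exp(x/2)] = -x^3*exp(x/2)/2 - 7*x^2*exp(x/2)/2 - x*exp(x/2) + 5*exp(x/2)/2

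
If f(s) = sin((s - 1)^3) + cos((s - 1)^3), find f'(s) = -3*s^2*sin(s^3 - 3*s^2 + 3*s - 1) + 3*s^2*cos(s^3 - 3*s^2 + 3*s - 1) + 6*s*sin(s^3 - 3*s^2 + 3*s - 1) - 6*s*cos(s^3 - 3*s^2 + 3*s - 1) - 3*sin(s^3 - 3*s^2 + 3*s - 1) + 3*cos(s^3 - 3*s^2 + 3*s - 1)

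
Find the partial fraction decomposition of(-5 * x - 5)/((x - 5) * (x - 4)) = 25/(x - 4) - 30/(x - 5)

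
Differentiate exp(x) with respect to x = exp(x)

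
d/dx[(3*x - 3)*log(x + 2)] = (3*x*log(x + 2) + 3*x + 6*log(x + 2) - 3)/(x + 2)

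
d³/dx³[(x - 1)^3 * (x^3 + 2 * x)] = 120*x^3 - 180*x^2 + 120*x - 42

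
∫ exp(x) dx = exp(x) + C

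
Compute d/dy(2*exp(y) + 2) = 2*exp(y)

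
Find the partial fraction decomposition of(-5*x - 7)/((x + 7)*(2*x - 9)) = -59/(23*(2*x - 9)) - 28/(23*(x + 7))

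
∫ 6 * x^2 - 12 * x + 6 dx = 2*x^3 - 6*x^2 + 6*x + C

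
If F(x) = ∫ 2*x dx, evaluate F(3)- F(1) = 8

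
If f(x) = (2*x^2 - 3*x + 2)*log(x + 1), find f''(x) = (4*x^2*log(x + 1) + 6*x^2 + 8*x*log(x + 1) + 5*x + 4*log(x + 1) - 8)/(x^2 + 2*x + 1)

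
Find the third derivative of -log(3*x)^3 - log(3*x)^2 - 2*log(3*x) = (-6*log(x)^2 - 12*log(3)*log(x) + 14*log(x) - 6*log(3)^2 - 4 + 14*log(3))/x^3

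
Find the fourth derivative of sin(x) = sin(x)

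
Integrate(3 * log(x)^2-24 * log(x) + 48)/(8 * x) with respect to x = (log(x) - 4)^3/8 + C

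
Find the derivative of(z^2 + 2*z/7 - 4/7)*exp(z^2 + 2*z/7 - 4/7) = 2*z^3*exp(z^2 + 2*z/7 - 4/7) + 6*z^2*exp(z^2 + 2*z/7 - 4/7)/7 + 46*z*exp(z^2 + 2*z/7 - 4/7)/49 + 6*exp(z^2 + 2*z/7 - 4/7)/49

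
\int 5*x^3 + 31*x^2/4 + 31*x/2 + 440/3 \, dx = 5*x^4/4 + 31*x^3/12 + 31*x^2/4 + 440*x/3 + C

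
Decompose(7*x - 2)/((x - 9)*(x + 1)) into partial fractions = 9/(10*(x + 1)) + 61/(10*(x - 9))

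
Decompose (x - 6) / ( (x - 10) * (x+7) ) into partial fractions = 13/(17*(x + 7)) + 4/(17*(x - 10))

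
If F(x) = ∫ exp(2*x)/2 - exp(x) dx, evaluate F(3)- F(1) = -(-1 + E/2)^2 + (-1 + exp(3)/2)^2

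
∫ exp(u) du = exp(u) + C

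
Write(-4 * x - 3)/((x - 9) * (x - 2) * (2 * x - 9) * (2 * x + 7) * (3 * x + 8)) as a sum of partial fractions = -621/(105350*(3*x + 8)) + 1/(250*(2*x + 7)) + 7/(1290*(2*x - 9)) - 1/(490*(x - 2)) - 13/(18375*(x - 9))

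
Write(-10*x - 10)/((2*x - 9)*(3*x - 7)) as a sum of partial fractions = 100/(13*(3*x - 7)) - 110/(13*(2*x - 9))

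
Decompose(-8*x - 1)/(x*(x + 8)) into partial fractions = -63/(8*(x + 8)) - 1/(8*x)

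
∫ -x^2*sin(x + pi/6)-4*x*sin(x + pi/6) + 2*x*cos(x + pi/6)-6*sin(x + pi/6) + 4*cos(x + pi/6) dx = ((x + 2)^2 + 2)*cos(x + pi/6) + C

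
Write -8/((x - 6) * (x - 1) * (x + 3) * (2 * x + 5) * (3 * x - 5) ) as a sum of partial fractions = 162/(2275*(3*x - 5)) + 128/(2975*(2*x + 5)) - 1/(63*(x + 3)) - 1/(35*(x - 1)) - 8/(9945*(x - 6))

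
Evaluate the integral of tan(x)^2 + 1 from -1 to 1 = 2*tan(1)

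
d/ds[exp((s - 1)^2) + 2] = 2*s*exp(s^2 - 2*s + 1) - 2*exp(s^2 - 2*s + 1)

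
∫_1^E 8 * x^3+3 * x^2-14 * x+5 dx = (-2 + (1 + E)^2)*(-3*E + 1 + 2*exp(2))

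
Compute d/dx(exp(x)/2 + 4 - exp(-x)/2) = (exp(2*x) + 1)*exp(-x)/2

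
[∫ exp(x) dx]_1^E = -E + exp(E)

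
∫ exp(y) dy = exp(y) + C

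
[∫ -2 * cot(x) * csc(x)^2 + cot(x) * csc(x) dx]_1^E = -csc(E) - csc(1)^2 + csc(1) + csc(E)^2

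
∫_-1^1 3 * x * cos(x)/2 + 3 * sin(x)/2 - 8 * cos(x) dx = -16*sin(1)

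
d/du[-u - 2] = -1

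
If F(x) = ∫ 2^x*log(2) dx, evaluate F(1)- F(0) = 1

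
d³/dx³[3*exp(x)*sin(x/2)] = 3*(2*sin(x/2) + 11*cos(x/2))*exp(x)/8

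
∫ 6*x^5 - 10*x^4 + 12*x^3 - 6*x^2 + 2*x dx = x^6 - 2*x^5 + 3*x^4 - 2*x^3 + x^2 + C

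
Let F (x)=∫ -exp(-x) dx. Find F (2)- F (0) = -1 + exp(-2)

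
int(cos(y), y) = sin(y) + C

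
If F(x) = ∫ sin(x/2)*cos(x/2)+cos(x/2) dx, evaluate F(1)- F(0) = -1 + (sin(1/2) + 1)^2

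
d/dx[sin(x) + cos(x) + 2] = -sin(x) + cos(x)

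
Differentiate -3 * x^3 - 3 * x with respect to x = -9*x^2 - 3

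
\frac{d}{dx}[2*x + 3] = 2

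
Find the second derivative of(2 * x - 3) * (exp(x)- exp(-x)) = (2*x*exp(2*x) - 2*x + exp(2*x) + 7)*exp(-x)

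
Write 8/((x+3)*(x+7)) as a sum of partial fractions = -2/(x + 7) + 2/(x + 3)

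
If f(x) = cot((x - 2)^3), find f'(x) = -3*(x - 2)^2/sin(x^3 - 6*x^2 + 12*x - 8)^2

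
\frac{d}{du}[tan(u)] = cos(u)^(-2)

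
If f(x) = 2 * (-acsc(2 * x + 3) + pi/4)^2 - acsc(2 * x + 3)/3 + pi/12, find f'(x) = (-24*acsc(2*x + 3) + 2 + 6*pi)/(12*x^2*sqrt(1 - 1/(4*x^2 + 12*x + 9)) + 36*x*sqrt(1 - 1/(4*x^2 + 12*x + 9)) + 27*sqrt(1 - 1/(4*x^2 + 12*x + 9)))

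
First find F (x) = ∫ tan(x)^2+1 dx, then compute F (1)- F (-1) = 2*tan(1)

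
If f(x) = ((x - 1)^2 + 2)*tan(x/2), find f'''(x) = 3*x^2*tan(x/2)^4/4 + x^2*tan(x/2)^2 + x^2/4 - 3*x*tan(x/2)^4/2 + 3*x*tan(x/2)^3 - 2*x*tan(x/2)^2 + 3*x*tan(x/2) - x/2 + 9*tan(x/2)^4/4 - 3*tan(x/2)^3 + 6*tan(x/2)^2 - 3*tan(x/2) + 15/4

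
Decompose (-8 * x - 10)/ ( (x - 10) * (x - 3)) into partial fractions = 34/(7*(x - 3)) - 90/(7*(x - 10))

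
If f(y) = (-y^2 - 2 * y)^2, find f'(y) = 4*y^3 + 12*y^2 + 8*y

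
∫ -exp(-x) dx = exp(-x) + C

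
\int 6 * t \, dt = 3*t^2 + C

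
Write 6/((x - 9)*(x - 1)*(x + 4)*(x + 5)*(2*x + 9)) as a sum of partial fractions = -32/(99*(2*x + 9)) + 1/(14*(x + 5)) + 6/(65*(x + 4)) - 1/(440*(x - 1)) + 1/(6552*(x - 9))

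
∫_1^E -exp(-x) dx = -exp(-1) + exp(-E)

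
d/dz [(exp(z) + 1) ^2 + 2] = 2*exp(2*z) + 2*exp(z)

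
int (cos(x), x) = sin(x) + C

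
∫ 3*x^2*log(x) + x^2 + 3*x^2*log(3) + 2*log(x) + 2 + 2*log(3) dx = x*(x^2 + 2)*log(3*x) + C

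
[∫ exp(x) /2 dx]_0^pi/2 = -1/2 + exp(pi/2)/2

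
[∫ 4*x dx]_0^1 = 2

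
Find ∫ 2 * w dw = w^2 + C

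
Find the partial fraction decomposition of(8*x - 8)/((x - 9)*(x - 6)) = -40/(3*(x - 6)) + 64/(3*(x - 9))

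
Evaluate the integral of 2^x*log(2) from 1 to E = -2 + 2^E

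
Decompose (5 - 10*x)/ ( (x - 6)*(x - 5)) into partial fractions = 45/(x - 5) - 55/(x - 6)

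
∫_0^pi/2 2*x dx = pi^2/4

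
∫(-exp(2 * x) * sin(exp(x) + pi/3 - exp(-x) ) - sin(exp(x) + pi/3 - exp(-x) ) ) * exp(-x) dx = cos(2*sinh(x) + pi/3) + C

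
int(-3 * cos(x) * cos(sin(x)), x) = -3*sin(sin(x)) + C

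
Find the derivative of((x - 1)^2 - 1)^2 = 4*x^3 - 12*x^2 + 8*x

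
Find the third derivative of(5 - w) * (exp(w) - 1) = -w*exp(w) + 2*exp(w)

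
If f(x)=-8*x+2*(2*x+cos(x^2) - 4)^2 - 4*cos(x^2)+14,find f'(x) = -16*x^2*sin(x^2) + 40*x*sin(x^2) - 4*x*sin(2*x^2) + 16*x + 8*cos(x^2) - 40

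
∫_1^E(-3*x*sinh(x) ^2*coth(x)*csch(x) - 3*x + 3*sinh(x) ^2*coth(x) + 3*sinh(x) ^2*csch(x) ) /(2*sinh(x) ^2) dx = -3*coth(1)/2 - 3*csch(1)/2 + 3*E*(csch(E) + coth(E))/2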